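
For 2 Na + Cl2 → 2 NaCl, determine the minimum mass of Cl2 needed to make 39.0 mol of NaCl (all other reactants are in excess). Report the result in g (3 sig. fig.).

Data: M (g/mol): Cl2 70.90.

n(NaCl) = 39.00 mol
n(Cl2) = (1/2) × 39.00 = 19.50 mol
mass = 19.50 × 70.90 = 1383 g

1380 g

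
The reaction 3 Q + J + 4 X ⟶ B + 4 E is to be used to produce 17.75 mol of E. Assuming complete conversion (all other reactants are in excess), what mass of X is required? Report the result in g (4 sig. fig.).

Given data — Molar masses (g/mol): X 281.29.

4993 g

n(E) = 17.75 mol
n(X) = (4/4) × 17.75 = 17.75 mol
mass = 17.75 × 281.29 = 4993 g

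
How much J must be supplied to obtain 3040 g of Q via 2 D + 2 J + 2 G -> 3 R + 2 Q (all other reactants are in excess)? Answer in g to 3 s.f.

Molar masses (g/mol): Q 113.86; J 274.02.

7320 g

n(Q) = 3040 / 113.86 = 26.70 mol
n(J) = (2/2) × 26.70 = 26.70 mol
mass = 26.70 × 274.02 = 7316 g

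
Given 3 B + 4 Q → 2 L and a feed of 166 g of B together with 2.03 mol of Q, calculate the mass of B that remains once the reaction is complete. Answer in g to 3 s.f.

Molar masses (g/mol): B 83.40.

39.0 g

n(B) = 166.0 / 83.40 = 1.990 mol
n(Q) = 2.030 mol
n/ν → B: 0.6633, Q: 0.5075; Q is limiting.
B consumed = (3/4) × 2.030 = 1.523 mol
B remaining = 1.990 − 1.523 = 0.4670 mol
mass = 0.4670 × 83.40 = 38.95 g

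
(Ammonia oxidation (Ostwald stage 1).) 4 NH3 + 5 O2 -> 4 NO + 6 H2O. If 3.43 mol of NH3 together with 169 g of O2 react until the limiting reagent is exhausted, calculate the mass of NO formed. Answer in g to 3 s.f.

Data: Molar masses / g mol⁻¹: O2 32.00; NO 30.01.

n(NH3) = 3.430 mol
n(O2) = 169.0 / 32.00 = 5.281 mol
n/ν for NH3 = 3.430/4 = 0.8575
n/ν for O2 = 5.281/5 = 1.056
Smallest n/ν is NH3 → limiting reagent.
n(NO) = (4/4) × 3.430 = 3.430 mol
mass = 3.430 × 30.01 = 102.9 g

103 g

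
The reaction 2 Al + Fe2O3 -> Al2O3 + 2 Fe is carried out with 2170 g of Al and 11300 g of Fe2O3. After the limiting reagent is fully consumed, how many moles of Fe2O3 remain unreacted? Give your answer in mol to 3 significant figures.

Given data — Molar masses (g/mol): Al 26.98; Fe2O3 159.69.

30.5 mol

n(Al) = 2170 / 26.98 = 80.43 mol
n(Fe2O3) = 11300 / 159.69 = 70.76 mol
n/ν for Al = 80.43/2 = 40.22
n/ν for Fe2O3 = 70.76/1 = 70.76
Smallest n/ν is Al → limiting reagent.
Fe2O3 consumed = (1/2) × 80.43 = 40.22 mol
Fe2O3 remaining = 70.76 − 40.22 = 30.54 mol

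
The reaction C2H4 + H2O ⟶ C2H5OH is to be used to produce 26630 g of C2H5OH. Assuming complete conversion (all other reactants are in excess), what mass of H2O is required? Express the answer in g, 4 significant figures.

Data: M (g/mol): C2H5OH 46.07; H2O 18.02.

n(C2H5OH) = 26630 / 46.07 = 578.0 mol
n(H2O) = (1/1) × 578.0 = 578.0 mol
mass = 578.0 × 18.02 = 10420 g

10420 g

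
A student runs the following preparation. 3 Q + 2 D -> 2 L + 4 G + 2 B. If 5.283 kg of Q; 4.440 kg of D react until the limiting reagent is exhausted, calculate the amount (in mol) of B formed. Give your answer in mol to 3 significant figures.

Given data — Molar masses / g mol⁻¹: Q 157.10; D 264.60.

16.8 mol

n(Q) = 5.283×1000 / 157.10 = 33.63 mol
n(D) = 4.440×1000 / 264.60 = 16.78 mol
n/ν for Q = 33.63/3 = 11.21
n/ν for D = 16.78/2 = 8.390
Smallest n/ν is D → limiting reagent.
n(B) = (2/2) × 16.78 = 16.78 mol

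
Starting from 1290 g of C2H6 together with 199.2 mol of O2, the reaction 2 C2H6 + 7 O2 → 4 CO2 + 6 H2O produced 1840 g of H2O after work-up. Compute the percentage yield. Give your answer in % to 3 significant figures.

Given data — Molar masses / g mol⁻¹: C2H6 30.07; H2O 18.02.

n(C2H6) = 1290 / 30.07 = 42.90 mol
n(O2) = 199.2 mol
n/ν → C2H6: 21.45, O2: 28.46; C2H6 is limiting.
theoretical n(H2O) = (6/2) × 42.90 = 128.7 mol → 2319 g
% yield = 1840 / 2319 × 100 = 79.34 %

79.3 %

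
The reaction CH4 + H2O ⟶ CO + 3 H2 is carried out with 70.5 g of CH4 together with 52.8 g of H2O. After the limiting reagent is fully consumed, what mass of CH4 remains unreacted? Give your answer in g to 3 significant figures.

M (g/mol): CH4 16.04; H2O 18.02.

23.5 g

n(CH4) = 70.50 / 16.04 = 4.395 mol
n(H2O) = 52.80 / 18.02 = 2.930 mol
n/ν → CH4: 4.395, H2O: 2.930; H2O is limiting.
CH4 consumed = (1/1) × 2.930 = 2.930 mol
CH4 remaining = 4.395 − 2.930 = 1.465 mol
mass = 1.465 × 16.04 = 23.50 g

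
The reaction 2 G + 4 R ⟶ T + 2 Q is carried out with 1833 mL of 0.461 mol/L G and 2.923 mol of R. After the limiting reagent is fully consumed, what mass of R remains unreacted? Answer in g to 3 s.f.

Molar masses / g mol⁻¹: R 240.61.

297 g

n(G) = 0.461 × 1833/1000 = 0.8450 mol
n(R) = 2.923 mol
n/ν for G = 0.8450/2 = 0.4225
n/ν for R = 2.923/4 = 0.7308
Smallest n/ν is G → limiting reagent.
R consumed = (4/2) × 0.8450 = 1.690 mol
R remaining = 2.923 − 1.690 = 1.233 mol
mass = 1.233 × 240.61 = 296.7 g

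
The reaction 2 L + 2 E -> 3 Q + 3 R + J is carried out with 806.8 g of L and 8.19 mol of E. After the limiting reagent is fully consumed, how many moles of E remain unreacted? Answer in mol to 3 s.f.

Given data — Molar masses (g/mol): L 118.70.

n(L) = 806.8 / 118.70 = 6.797 mol
n(E) = 8.190 mol
n/ν for L = 6.797/2 = 3.399
n/ν for E = 8.190/2 = 4.095
Smallest n/ν is L → limiting reagent.
E consumed = (2/2) × 6.797 = 6.797 mol
E remaining = 8.190 − 6.797 = 1.393 mol

1.39 mol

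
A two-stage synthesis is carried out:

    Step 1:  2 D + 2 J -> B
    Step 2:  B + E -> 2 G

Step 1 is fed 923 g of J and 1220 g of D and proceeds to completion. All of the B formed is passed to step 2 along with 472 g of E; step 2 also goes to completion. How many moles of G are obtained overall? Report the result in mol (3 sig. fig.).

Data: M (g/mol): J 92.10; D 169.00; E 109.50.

Step 1:
n(J) = 923.0 / 92.10 = 10.02 mol
n(D) = 1220 / 169.00 = 7.219 mol
n/ν for J = 10.02/2 = 5.010
n/ν for D = 7.219/2 = 3.610
Smallest n/ν is D → limiting reagent.
n(B) produced = (1/2) × 7.219 = 3.610 mol
Step 2:
n(B) available = 3.610 mol
n(E) = 472.0 / 109.50 = 4.311 mol
n/ν for B = 3.610/1 = 3.610
n/ν for E = 4.311/1 = 4.311
Smallest n/ν is B → limiting reagent.
n(G) = (2/1) × 3.610 = 7.220 mol

7.22 mol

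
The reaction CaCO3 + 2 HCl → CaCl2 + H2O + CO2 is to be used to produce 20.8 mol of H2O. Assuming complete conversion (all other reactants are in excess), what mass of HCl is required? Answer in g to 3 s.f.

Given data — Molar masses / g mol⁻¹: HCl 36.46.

n(H2O) = 20.80 mol
n(HCl) = (2/1) × 20.80 = 41.60 mol
mass = 41.60 × 36.46 = 1517 g

1520 g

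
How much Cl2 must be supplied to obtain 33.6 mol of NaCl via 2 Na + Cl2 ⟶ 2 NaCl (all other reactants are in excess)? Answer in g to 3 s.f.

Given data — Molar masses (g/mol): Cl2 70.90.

n(NaCl) = 33.60 mol
n(Cl2) = (1/2) × 33.60 = 16.80 mol
mass = 16.80 × 70.90 = 1191 g

1190 g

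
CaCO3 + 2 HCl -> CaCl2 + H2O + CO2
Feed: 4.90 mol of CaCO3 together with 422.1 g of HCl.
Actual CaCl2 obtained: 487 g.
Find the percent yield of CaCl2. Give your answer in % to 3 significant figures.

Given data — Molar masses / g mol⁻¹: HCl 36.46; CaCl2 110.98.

89.6 %

n(CaCO3) = 4.900 mol
n(HCl) = 422.1 / 36.46 = 11.58 mol
n/ν for CaCO3 = 4.900/1 = 4.900
n/ν for HCl = 11.58/2 = 5.790
Smallest n/ν is CaCO3 → limiting reagent.
theoretical n(CaCl2) = (1/1) × 4.900 = 4.900 mol → 543.8 g
% yield = 487 / 543.8 × 100 = 89.55 %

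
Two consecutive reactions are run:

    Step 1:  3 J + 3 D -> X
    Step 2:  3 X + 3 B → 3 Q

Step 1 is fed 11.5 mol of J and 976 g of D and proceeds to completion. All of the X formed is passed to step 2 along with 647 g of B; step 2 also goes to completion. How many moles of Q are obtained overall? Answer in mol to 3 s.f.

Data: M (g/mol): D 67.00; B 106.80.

3.83 mol

Step 1:
n(J) = 11.50 mol
n(D) = 976.0 / 67.00 = 14.57 mol
n/ν → J: 3.833, D: 4.857; J is limiting.
n(X) produced = (1/3) × 11.50 = 3.833 mol
Step 2:
n(X) available = 3.833 mol
n(B) = 647.0 / 106.80 = 6.058 mol
n/ν → X: 1.278, B: 2.019; X is limiting.
n(Q) = (3/3) × 3.833 = 3.833 mol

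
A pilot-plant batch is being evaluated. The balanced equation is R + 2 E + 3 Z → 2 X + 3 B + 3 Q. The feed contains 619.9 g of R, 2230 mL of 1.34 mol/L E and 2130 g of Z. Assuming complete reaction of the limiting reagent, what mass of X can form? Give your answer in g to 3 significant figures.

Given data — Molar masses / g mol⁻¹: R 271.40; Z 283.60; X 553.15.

n(R) = 619.9 / 271.40 = 2.284 mol
n(E) = 1.34 × 2230/1000 = 2.988 mol
n(Z) = 2130 / 283.60 = 7.511 mol
n/ν for R = 2.284/1 = 2.284
n/ν for E = 2.988/2 = 1.494
n/ν for Z = 7.511/3 = 2.504
Smallest n/ν is E → limiting reagent.
n(X) = (2/2) × 2.988 = 2.988 mol
mass = 2.988 × 553.15 = 1653 g

1650 g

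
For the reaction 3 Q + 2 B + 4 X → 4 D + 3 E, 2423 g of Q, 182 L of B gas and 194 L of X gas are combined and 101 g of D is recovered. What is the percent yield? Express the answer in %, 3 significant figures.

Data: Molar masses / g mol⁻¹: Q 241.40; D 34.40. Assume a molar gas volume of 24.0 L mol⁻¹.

n(Q) = 2423 / 241.40 = 10.04 mol
n(B) = 182.0 / 24.0 = 7.583 mol
n(X) = 194.0 / 24.0 = 8.083 mol
n/ν for Q = 10.04/3 = 3.347
n/ν for B = 7.583/2 = 3.792
n/ν for X = 8.083/4 = 2.021
Smallest n/ν is X → limiting reagent.
theoretical n(D) = (4/4) × 8.083 = 8.083 mol → 278.1 g
% yield = 101 / 278.1 × 100 = 36.32 %

36.3 %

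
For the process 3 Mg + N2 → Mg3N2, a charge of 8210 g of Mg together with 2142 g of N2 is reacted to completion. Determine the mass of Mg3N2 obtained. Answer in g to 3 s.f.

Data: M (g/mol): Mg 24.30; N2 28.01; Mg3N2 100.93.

7720 g

n(Mg) = 8210 / 24.30 = 337.9 mol
n(N2) = 2142 / 28.01 = 76.47 mol
n/ν → Mg: 112.6, N2: 76.47; N2 is limiting.
n(Mg3N2) = (1/1) × 76.47 = 76.47 mol
mass = 76.47 × 100.93 = 7718 g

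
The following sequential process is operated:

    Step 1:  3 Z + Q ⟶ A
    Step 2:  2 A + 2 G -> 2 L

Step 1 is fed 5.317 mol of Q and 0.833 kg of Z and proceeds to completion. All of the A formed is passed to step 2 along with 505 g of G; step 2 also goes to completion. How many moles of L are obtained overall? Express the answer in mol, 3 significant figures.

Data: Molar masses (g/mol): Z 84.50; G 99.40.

Step 1:
n(Q) = 5.317 mol
n(Z) = 0.8330×1000 / 84.50 = 9.858 mol
n/ν for Q = 5.317/1 = 5.317
n/ν for Z = 9.858/3 = 3.286
Smallest n/ν is Z → limiting reagent.
n(A) produced = (1/3) × 9.858 = 3.286 mol
Step 2:
n(A) available = 3.286 mol
n(G) = 505.0 / 99.40 = 5.080 mol
n/ν for A = 3.286/2 = 1.643
n/ν for G = 5.080/2 = 2.540
Smallest n/ν is A → limiting reagent.
n(L) = (2/2) × 3.286 = 3.286 mol

3.29 mol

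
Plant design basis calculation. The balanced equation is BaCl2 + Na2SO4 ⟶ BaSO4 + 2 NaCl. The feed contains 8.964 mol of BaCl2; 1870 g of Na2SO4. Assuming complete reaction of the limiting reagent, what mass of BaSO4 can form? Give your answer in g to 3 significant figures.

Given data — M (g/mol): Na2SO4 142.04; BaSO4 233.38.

n(BaCl2) = 8.964 mol
n(Na2SO4) = 1870 / 142.04 = 13.17 mol
n/ν for BaCl2 = 8.964/1 = 8.964
n/ν for Na2SO4 = 13.17/1 = 13.17
Smallest n/ν is BaCl2 → limiting reagent.
n(BaSO4) = (1/1) × 8.964 = 8.964 mol
mass = 8.964 × 233.38 = 2092 g

2090 g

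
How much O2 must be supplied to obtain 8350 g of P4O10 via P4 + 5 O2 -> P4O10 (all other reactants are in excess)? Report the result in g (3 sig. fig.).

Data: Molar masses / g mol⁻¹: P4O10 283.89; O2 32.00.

4710 g

n(P4O10) = 8350 / 283.89 = 29.41 mol
n(O2) = (5/1) × 29.41 = 147.1 mol
mass = 147.1 × 32.00 = 4707 g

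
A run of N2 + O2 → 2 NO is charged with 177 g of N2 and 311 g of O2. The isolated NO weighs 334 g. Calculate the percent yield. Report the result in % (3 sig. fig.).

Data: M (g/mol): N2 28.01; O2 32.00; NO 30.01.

88.1 %

n(N2) = 177.0 / 28.01 = 6.319 mol
n(O2) = 311.0 / 32.00 = 9.719 mol
n/ν for N2 = 6.319/1 = 6.319
n/ν for O2 = 9.719/1 = 9.719
Smallest n/ν is N2 → limiting reagent.
theoretical n(NO) = (2/1) × 6.319 = 12.64 mol → 379.3 g
% yield = 334 / 379.3 × 100 = 88.06 %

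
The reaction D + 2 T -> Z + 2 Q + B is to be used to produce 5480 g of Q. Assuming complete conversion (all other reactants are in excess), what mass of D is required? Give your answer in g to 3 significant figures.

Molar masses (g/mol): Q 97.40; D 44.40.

1250 g

n(Q) = 5480 / 97.40 = 56.26 mol
n(D) = (1/2) × 56.26 = 28.13 mol
mass = 28.13 × 44.40 = 1249 g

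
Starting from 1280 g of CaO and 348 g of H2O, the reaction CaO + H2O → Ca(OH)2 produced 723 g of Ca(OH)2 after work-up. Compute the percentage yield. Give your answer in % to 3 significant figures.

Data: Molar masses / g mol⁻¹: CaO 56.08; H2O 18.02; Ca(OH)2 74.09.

n(CaO) = 1280 / 56.08 = 22.82 mol
n(H2O) = 348.0 / 18.02 = 19.31 mol
n/ν for CaO = 22.82/1 = 22.82
n/ν for H2O = 19.31/1 = 19.31
Smallest n/ν is H2O → limiting reagent.
theoretical n(Ca(OH)2) = (1/1) × 19.31 = 19.31 mol → 1431 g
% yield = 723 / 1431 × 100 = 50.52 %

50.5 %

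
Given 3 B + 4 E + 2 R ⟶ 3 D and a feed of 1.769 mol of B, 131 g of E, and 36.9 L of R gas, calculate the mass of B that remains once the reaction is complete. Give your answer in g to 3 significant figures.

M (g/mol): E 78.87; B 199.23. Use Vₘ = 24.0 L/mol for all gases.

104 g

n(B) = 1.769 mol
n(E) = 131.0 / 78.87 = 1.661 mol
n(R) = 36.90 / 24.0 = 1.538 mol
n/ν → B: 0.5897, E: 0.4153, R: 0.7690; E is limiting.
B consumed = (3/4) × 1.661 = 1.246 mol
B remaining = 1.769 − 1.246 = 0.5230 mol
mass = 0.5230 × 199.23 = 104.2 g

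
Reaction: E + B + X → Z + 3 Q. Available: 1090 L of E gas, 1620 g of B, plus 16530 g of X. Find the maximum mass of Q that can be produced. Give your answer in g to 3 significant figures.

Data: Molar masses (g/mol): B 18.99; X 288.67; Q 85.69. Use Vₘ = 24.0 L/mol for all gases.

11700 g

n(E) = 1090 / 24.0 = 45.42 mol
n(B) = 1620 / 18.99 = 85.31 mol
n(X) = 16530 / 288.67 = 57.26 mol
n/ν for E = 45.42/1 = 45.42
n/ν for B = 85.31/1 = 85.31
n/ν for X = 57.26/1 = 57.26
Smallest n/ν is E → limiting reagent.
n(Q) = (3/1) × 45.42 = 136.3 mol
mass = 136.3 × 85.69 = 11680 g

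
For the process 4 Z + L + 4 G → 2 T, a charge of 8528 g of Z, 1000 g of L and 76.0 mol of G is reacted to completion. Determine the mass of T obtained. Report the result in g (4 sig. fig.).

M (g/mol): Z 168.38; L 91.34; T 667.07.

14610 g

n(Z) = 8528 / 168.38 = 50.65 mol
n(L) = 1000 / 91.34 = 10.95 mol
n(G) = 76.00 mol
n/ν for Z = 50.65/4 = 12.66
n/ν for L = 10.95/1 = 10.95
n/ν for G = 76.00/4 = 19.00
Smallest n/ν is L → limiting reagent.
n(T) = (2/1) × 10.95 = 21.90 mol
mass = 21.90 × 667.07 = 14610 g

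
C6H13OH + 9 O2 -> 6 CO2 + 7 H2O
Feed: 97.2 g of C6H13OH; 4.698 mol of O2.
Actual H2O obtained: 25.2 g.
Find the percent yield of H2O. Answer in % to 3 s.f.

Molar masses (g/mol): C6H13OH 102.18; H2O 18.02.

38.3 %

n(C6H13OH) = 97.20 / 102.18 = 0.9513 mol
n(O2) = 4.698 mol
n/ν for C6H13OH = 0.9513/1 = 0.9513
n/ν for O2 = 4.698/9 = 0.5220
Smallest n/ν is O2 → limiting reagent.
theoretical n(H2O) = (7/9) × 4.698 = 3.654 mol → 65.85 g
% yield = 25.2 / 65.85 × 100 = 38.27 %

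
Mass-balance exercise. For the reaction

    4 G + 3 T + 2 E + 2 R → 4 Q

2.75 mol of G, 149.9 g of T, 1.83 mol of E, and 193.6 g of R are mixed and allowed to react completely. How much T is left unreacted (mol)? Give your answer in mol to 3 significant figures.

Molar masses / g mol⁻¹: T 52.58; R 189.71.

n(G) = 2.750 mol
n(T) = 149.9 / 52.58 = 2.851 mol
n(E) = 1.830 mol
n(R) = 193.6 / 189.71 = 1.021 mol
n/ν for G = 2.750/4 = 0.6875
n/ν for T = 2.851/3 = 0.9503
n/ν for E = 1.830/2 = 0.9150
n/ν for R = 1.021/2 = 0.5105
Smallest n/ν is R → limiting reagent.
T consumed = (3/2) × 1.021 = 1.532 mol
T remaining = 2.851 − 1.532 = 1.319 mol

1.32 mol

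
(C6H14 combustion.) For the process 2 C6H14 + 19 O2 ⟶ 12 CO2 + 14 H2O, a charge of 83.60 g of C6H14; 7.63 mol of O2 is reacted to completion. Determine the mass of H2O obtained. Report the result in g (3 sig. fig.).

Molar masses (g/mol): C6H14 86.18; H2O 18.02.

n(C6H14) = 83.60 / 86.18 = 0.9701 mol
n(O2) = 7.630 mol
n/ν for C6H14 = 0.9701/2 = 0.4851
n/ν for O2 = 7.630/19 = 0.4016
Smallest n/ν is O2 → limiting reagent.
n(H2O) = (14/19) × 7.630 = 5.622 mol
mass = 5.622 × 18.02 = 101.3 g

101 g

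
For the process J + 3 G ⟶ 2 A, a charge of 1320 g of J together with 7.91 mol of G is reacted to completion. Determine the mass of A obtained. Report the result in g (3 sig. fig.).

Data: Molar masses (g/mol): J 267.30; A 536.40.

2830 g

n(J) = 1320 / 267.30 = 4.938 mol
n(G) = 7.910 mol
n/ν for J = 4.938/1 = 4.938
n/ν for G = 7.910/3 = 2.637
Smallest n/ν is G → limiting reagent.
n(A) = (2/3) × 7.910 = 5.273 mol
mass = 5.273 × 536.40 = 2828 g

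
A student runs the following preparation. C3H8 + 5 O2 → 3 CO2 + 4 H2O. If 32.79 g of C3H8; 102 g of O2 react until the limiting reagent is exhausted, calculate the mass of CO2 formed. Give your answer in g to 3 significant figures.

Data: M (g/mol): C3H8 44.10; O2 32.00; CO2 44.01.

n(C3H8) = 32.79 / 44.10 = 0.7435 mol
n(O2) = 102.0 / 32.00 = 3.188 mol
n/ν → C3H8: 0.7435, O2: 0.6376; O2 is limiting.
n(CO2) = (3/5) × 3.188 = 1.913 mol
mass = 1.913 × 44.01 = 84.19 g

84.2 g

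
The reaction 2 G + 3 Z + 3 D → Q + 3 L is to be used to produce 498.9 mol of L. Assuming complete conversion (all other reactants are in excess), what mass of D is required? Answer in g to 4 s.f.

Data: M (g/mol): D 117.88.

n(L) = 498.9 mol
n(D) = (3/3) × 498.9 = 498.9 mol
mass = 498.9 × 117.88 = 58810 g

58810 g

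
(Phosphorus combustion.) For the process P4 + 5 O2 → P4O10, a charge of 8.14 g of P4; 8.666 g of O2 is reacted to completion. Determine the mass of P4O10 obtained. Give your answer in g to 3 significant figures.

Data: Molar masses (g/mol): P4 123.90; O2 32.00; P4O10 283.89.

15.4 g

n(P4) = 8.140 / 123.90 = 0.06570 mol
n(O2) = 8.666 / 32.00 = 0.2708 mol
n/ν → P4: 0.06570, O2: 0.05416; O2 is limiting.
n(P4O10) = (1/5) × 0.2708 = 0.05416 mol
mass = 0.05416 × 283.89 = 15.38 g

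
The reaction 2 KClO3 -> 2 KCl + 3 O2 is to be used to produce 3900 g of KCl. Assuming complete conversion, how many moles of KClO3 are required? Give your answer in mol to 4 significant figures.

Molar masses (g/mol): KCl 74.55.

n(KCl) = 3900 / 74.55 = 52.31 mol
n(KClO3) = (2/2) × 52.31 = 52.31 mol

52.31 mol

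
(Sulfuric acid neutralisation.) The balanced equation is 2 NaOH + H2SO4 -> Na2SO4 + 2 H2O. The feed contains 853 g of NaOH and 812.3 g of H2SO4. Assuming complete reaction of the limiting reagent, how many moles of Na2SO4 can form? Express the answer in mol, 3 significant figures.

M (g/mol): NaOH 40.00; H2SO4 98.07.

n(NaOH) = 853.0 / 40.00 = 21.33 mol
n(H2SO4) = 812.3 / 98.07 = 8.283 mol
n/ν for NaOH = 21.33/2 = 10.67
n/ν for H2SO4 = 8.283/1 = 8.283
Smallest n/ν is H2SO4 → limiting reagent.
n(Na2SO4) = (1/1) × 8.283 = 8.283 mol

8.28 mol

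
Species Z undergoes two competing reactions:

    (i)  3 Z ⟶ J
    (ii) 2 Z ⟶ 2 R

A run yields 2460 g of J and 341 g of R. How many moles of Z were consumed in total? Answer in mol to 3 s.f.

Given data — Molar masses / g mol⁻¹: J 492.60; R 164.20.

17.1 mol

n(J) = 2460 / 492.60 = 4.994 mol
n(R) = 341 / 164.20 = 2.077 mol
n(Z) via (i) = (3/1)×4.994 = 14.98 mol
n(Z) via (ii) = (2/2)×2.077 = 2.077 mol
total n(Z) = 14.98 + 2.077 = 17.06 mol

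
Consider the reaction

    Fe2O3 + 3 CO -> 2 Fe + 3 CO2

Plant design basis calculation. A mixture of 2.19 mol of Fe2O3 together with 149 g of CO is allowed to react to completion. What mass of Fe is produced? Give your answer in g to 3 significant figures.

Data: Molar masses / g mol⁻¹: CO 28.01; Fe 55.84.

198 g

n(Fe2O3) = 2.190 mol
n(CO) = 149.0 / 28.01 = 5.320 mol
n/ν → Fe2O3: 2.190, CO: 1.773; CO is limiting.
n(Fe) = (2/3) × 5.320 = 3.547 mol
mass = 3.547 × 55.84 = 198.1 g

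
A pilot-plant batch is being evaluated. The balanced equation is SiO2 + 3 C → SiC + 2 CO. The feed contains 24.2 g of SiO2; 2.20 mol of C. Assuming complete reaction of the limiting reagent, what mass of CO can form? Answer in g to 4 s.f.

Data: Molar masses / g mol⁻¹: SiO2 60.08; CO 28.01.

22.56 g

n(SiO2) = 24.20 / 60.08 = 0.4028 mol
n(C) = 2.200 mol
n/ν for SiO2 = 0.4028/1 = 0.4028
n/ν for C = 2.200/3 = 0.7333
Smallest n/ν is SiO2 → limiting reagent.
n(CO) = (2/1) × 0.4028 = 0.8056 mol
mass = 0.8056 × 28.01 = 22.56 g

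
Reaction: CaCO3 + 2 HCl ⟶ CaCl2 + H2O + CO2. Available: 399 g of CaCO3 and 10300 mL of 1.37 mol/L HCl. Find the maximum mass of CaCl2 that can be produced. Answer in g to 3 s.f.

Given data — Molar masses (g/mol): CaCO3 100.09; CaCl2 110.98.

442 g

n(CaCO3) = 399.0 / 100.09 = 3.986 mol
n(HCl) = 1.37 × 10300/1000 = 14.11 mol
n/ν → CaCO3: 3.986, HCl: 7.055; CaCO3 is limiting.
n(CaCl2) = (1/1) × 3.986 = 3.986 mol
mass = 3.986 × 110.98 = 442.4 g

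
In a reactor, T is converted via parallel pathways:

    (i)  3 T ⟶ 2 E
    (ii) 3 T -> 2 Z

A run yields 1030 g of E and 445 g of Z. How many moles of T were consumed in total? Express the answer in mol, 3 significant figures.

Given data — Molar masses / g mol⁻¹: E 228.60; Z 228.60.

9.68 mol

n(E) = 1030 / 228.60 = 4.506 mol
n(Z) = 445 / 228.60 = 1.947 mol
n(T) via (i) = (3/2)×4.506 = 6.759 mol
n(T) via (ii) = (3/2)×1.947 = 2.921 mol
total n(T) = 6.759 + 2.921 = 9.680 mol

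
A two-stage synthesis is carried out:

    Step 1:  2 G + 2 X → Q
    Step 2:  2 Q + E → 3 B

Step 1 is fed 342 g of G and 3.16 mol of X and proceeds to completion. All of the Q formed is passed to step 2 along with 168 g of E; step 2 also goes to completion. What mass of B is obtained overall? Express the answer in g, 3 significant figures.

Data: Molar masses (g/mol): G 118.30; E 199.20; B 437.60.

949 g

Step 1:
n(G) = 342.0 / 118.30 = 2.891 mol
n(X) = 3.160 mol
n/ν for G = 2.891/2 = 1.446
n/ν for X = 3.160/2 = 1.580
Smallest n/ν is G → limiting reagent.
n(Q) produced = (1/2) × 2.891 = 1.446 mol
Step 2:
n(Q) available = 1.446 mol
n(E) = 168.0 / 199.20 = 0.8434 mol
n/ν for Q = 1.446/2 = 0.7230
n/ν for E = 0.8434/1 = 0.8434
Smallest n/ν is Q → limiting reagent.
n(B) = (3/2) × 1.446 = 2.169 mol
mass = 2.169 × 437.60 = 949.2 g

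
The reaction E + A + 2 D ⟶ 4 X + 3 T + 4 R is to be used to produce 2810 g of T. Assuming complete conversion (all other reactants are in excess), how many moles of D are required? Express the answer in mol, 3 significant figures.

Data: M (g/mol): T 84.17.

n(T) = 2810 / 84.17 = 33.38 mol
n(D) = (2/3) × 33.38 = 22.25 mol

22.3 mol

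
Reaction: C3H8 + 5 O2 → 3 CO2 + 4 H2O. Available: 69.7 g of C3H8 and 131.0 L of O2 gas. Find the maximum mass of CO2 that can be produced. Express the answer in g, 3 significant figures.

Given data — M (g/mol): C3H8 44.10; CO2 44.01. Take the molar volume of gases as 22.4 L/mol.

n(C3H8) = 69.70 / 44.10 = 1.580 mol
n(O2) = 131.0 / 22.4 = 5.848 mol
n/ν → C3H8: 1.580, O2: 1.170; O2 is limiting.
n(CO2) = (3/5) × 5.848 = 3.509 mol
mass = 3.509 × 44.01 = 154.4 g

154 g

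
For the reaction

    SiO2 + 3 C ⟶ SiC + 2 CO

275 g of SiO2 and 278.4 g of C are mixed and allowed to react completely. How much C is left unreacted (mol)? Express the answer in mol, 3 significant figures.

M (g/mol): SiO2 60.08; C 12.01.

n(SiO2) = 275.0 / 60.08 = 4.577 mol
n(C) = 278.4 / 12.01 = 23.18 mol
n/ν for SiO2 = 4.577/1 = 4.577
n/ν for C = 23.18/3 = 7.727
Smallest n/ν is SiO2 → limiting reagent.
C consumed = (3/1) × 4.577 = 13.73 mol
C remaining = 23.18 − 13.73 = 9.450 mol

9.45 mol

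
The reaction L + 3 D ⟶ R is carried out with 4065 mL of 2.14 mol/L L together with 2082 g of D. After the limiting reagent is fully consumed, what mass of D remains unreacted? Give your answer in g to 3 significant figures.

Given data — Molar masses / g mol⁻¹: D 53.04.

n(L) = 2.14 × 4065/1000 = 8.699 mol
n(D) = 2082 / 53.04 = 39.25 mol
n/ν → L: 8.699, D: 13.08; L is limiting.
D consumed = (3/1) × 8.699 = 26.10 mol
D remaining = 39.25 − 26.10 = 13.15 mol
mass = 13.15 × 53.04 = 697.5 g

698 g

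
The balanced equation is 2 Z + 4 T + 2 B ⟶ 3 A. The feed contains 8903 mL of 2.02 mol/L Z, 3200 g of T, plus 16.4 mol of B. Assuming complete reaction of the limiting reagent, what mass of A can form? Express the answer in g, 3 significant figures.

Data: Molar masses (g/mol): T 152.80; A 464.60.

n(Z) = 2.02 × 8903/1000 = 17.98 mol
n(T) = 3200 / 152.80 = 20.94 mol
n(B) = 16.40 mol
n/ν → Z: 8.990, T: 5.235, B: 8.200; T is limiting.
n(A) = (3/4) × 20.94 = 15.71 mol
mass = 15.71 × 464.60 = 7299 g

7300 g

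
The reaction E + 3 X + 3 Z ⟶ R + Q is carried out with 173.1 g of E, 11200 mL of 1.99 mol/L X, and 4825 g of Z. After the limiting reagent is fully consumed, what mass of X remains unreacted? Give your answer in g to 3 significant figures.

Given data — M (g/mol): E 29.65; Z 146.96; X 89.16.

n(E) = 173.1 / 29.65 = 5.838 mol
n(X) = 1.99 × 11200/1000 = 22.29 mol
n(Z) = 4825 / 146.96 = 32.83 mol
n/ν → E: 5.838, X: 7.430, Z: 10.94; E is limiting.
X consumed = (3/1) × 5.838 = 17.51 mol
X remaining = 22.29 − 17.51 = 4.780 mol
mass = 4.780 × 89.16 = 426.2 g

426 g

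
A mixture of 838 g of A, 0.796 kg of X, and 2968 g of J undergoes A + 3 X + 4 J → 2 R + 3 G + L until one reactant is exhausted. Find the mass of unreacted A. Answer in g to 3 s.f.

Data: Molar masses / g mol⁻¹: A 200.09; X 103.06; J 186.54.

323 g

n(A) = 838.0 / 200.09 = 4.188 mol
n(X) = 0.7960×1000 / 103.06 = 7.724 mol
n(J) = 2968 / 186.54 = 15.91 mol
n/ν for A = 4.188/1 = 4.188
n/ν for X = 7.724/3 = 2.575
n/ν for J = 15.91/4 = 3.978
Smallest n/ν is X → limiting reagent.
A consumed = (1/3) × 7.724 = 2.575 mol
A remaining = 4.188 − 2.575 = 1.613 mol
mass = 1.613 × 200.09 = 322.7 g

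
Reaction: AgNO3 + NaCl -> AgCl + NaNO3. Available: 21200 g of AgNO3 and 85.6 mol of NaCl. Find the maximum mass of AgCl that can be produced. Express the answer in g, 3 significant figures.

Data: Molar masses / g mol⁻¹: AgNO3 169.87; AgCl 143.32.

12300 g

n(AgNO3) = 21200 / 169.87 = 124.8 mol
n(NaCl) = 85.60 mol
n/ν → AgNO3: 124.8, NaCl: 85.60; NaCl is limiting.
n(AgCl) = (1/1) × 85.60 = 85.60 mol
mass = 85.60 × 143.32 = 12270 g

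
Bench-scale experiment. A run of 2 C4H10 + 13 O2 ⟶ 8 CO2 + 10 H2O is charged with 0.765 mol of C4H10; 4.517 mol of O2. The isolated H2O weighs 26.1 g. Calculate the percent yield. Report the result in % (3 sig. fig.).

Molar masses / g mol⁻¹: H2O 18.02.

n(C4H10) = 0.7650 mol
n(O2) = 4.517 mol
n/ν → C4H10: 0.3825, O2: 0.3475; O2 is limiting.
theoretical n(H2O) = (10/13) × 4.517 = 3.475 mol → 62.62 g
% yield = 26.1 / 62.62 × 100 = 41.68 %

41.7 %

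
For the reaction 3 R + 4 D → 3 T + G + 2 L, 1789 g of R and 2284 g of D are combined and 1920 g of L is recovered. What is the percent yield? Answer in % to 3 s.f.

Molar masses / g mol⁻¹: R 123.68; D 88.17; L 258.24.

n(R) = 1789 / 123.68 = 14.46 mol
n(D) = 2284 / 88.17 = 25.90 mol
n/ν → R: 4.820, D: 6.475; R is limiting.
theoretical n(L) = (2/3) × 14.46 = 9.640 mol → 2489 g
% yield = 1920 / 2489 × 100 = 77.14 %

77.1 %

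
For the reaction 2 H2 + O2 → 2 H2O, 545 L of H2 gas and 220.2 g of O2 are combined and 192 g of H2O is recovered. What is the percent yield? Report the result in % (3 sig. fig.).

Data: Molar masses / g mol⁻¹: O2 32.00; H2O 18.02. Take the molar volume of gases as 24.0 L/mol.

77.4 %

n(H2) = 545.0 / 24.0 = 22.71 mol
n(O2) = 220.2 / 32.00 = 6.881 mol
n/ν → H2: 11.36, O2: 6.881; O2 is limiting.
theoretical n(H2O) = (2/1) × 6.881 = 13.76 mol → 248.0 g
% yield = 192 / 248.0 × 100 = 77.42 %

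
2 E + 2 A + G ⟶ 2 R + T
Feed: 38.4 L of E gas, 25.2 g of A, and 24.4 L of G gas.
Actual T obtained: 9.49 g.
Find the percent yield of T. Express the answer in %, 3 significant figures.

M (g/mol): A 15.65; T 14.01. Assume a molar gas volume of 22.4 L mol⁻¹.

n(E) = 38.40 / 22.4 = 1.714 mol
n(A) = 25.20 / 15.65 = 1.610 mol
n(G) = 24.40 / 22.4 = 1.089 mol
n/ν → E: 0.8570, A: 0.8050, G: 1.089; A is limiting.
theoretical n(T) = (1/2) × 1.610 = 0.8050 mol → 11.28 g
% yield = 9.49 / 11.28 × 100 = 84.13 %

84.1 %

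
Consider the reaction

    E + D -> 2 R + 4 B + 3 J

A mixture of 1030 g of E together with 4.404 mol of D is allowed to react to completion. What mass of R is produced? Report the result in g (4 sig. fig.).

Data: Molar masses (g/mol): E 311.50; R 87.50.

578.7 g

n(E) = 1030 / 311.50 = 3.307 mol
n(D) = 4.404 mol
n/ν for E = 3.307/1 = 3.307
n/ν for D = 4.404/1 = 4.404
Smallest n/ν is E → limiting reagent.
n(R) = (2/1) × 3.307 = 6.614 mol
mass = 6.614 × 87.50 = 578.7 g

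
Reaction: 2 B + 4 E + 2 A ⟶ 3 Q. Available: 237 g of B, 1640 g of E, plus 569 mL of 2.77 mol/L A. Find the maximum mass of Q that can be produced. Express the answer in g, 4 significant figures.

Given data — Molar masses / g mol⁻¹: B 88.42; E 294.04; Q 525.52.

n(B) = 237.0 / 88.42 = 2.680 mol
n(E) = 1640 / 294.04 = 5.577 mol
n(A) = 2.77 × 569.0/1000 = 1.576 mol
n/ν for B = 2.680/2 = 1.340
n/ν for E = 5.577/4 = 1.394
n/ν for A = 1.576/2 = 0.7880
Smallest n/ν is A → limiting reagent.
n(Q) = (3/2) × 1.576 = 2.364 mol
mass = 2.364 × 525.52 = 1242 g

1242 g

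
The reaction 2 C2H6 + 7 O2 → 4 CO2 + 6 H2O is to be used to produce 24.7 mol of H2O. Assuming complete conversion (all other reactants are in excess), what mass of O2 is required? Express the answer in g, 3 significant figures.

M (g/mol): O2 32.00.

922 g

n(H2O) = 24.70 mol
n(O2) = (7/6) × 24.70 = 28.82 mol
mass = 28.82 × 32.00 = 922.2 g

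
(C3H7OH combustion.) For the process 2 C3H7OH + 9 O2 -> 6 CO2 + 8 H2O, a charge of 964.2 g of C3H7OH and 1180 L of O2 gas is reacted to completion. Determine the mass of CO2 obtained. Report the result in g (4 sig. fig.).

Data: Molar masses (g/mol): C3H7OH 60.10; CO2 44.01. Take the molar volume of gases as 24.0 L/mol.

1443 g

n(C3H7OH) = 964.2 / 60.10 = 16.04 mol
n(O2) = 1180 / 24.0 = 49.17 mol
n/ν → C3H7OH: 8.020, O2: 5.463; O2 is limiting.
n(CO2) = (6/9) × 49.17 = 32.78 mol
mass = 32.78 × 44.01 = 1443 g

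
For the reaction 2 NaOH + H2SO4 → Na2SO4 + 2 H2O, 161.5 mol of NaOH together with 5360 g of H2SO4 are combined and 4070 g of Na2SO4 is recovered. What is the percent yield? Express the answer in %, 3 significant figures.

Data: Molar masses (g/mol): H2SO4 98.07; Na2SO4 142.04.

n(NaOH) = 161.5 mol
n(H2SO4) = 5360 / 98.07 = 54.65 mol
n/ν → NaOH: 80.75, H2SO4: 54.65; H2SO4 is limiting.
theoretical n(Na2SO4) = (1/1) × 54.65 = 54.65 mol → 7762 g
% yield = 4070 / 7762 × 100 = 52.43 %

52.4 %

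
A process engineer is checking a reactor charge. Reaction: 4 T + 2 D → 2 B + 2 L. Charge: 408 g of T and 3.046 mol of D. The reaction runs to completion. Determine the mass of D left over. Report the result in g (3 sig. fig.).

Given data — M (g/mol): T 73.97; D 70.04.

20.2 g

n(T) = 408.0 / 73.97 = 5.516 mol
n(D) = 3.046 mol
n/ν → T: 1.379, D: 1.523; T is limiting.
D consumed = (2/4) × 5.516 = 2.758 mol
D remaining = 3.046 − 2.758 = 0.2880 mol
mass = 0.2880 × 70.04 = 20.17 g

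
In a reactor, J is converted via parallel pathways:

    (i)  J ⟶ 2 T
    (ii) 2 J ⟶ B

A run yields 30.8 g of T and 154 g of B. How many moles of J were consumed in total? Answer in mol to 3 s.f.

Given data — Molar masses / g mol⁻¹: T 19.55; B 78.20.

4.73 mol

n(T) = 30.8 / 19.55 = 1.575 mol
n(B) = 154 / 78.20 = 1.969 mol
n(J) via (i) = (1/2)×1.575 = 0.7875 mol
n(J) via (ii) = (2/1)×1.969 = 3.938 mol
total n(J) = 0.7875 + 3.938 = 4.726 mol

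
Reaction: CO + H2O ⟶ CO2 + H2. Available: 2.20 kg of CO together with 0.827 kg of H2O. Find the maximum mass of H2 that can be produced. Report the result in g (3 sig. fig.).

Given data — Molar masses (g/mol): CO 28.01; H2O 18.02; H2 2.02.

92.7 g

n(CO) = 2.200×1000 / 28.01 = 78.54 mol
n(H2O) = 0.8270×1000 / 18.02 = 45.89 mol
n/ν for CO = 78.54/1 = 78.54
n/ν for H2O = 45.89/1 = 45.89
Smallest n/ν is H2O → limiting reagent.
n(H2) = (1/1) × 45.89 = 45.89 mol
mass = 45.89 × 2.02 = 92.70 g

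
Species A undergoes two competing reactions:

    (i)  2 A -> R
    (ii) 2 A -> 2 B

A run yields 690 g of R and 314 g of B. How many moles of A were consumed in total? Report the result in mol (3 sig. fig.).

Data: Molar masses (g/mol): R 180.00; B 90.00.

11.2 mol

n(R) = 690 / 180.00 = 3.833 mol
n(B) = 314 / 90.00 = 3.489 mol
n(A) via (i) = (2/1)×3.833 = 7.666 mol
n(A) via (ii) = (2/2)×3.489 = 3.489 mol
total n(A) = 7.666 + 3.489 = 11.16 mol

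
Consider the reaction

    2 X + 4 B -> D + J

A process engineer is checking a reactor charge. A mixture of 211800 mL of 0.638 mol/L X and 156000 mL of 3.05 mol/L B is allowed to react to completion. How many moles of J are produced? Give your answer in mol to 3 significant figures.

n(X) = 0.638 × 211800/1000 = 135.1 mol
n(B) = 3.05 × 156000/1000 = 475.8 mol
n/ν for X = 135.1/2 = 67.55
n/ν for B = 475.8/4 = 119.0
Smallest n/ν is X → limiting reagent.
n(J) = (1/2) × 135.1 = 67.55 mol

67.6 mol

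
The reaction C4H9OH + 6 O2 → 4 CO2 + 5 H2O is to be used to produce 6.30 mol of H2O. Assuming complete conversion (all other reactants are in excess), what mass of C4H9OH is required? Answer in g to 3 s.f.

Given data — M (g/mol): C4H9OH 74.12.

n(H2O) = 6.300 mol
n(C4H9OH) = (1/5) × 6.300 = 1.260 mol
mass = 1.260 × 74.12 = 93.39 g

93.4 g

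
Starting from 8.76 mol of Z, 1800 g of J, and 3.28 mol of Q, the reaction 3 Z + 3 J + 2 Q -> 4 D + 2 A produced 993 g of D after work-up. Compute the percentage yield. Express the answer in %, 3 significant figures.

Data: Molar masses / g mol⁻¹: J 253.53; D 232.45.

65.1 %

n(Z) = 8.760 mol
n(J) = 1800 / 253.53 = 7.100 mol
n(Q) = 3.280 mol
n/ν for Z = 8.760/3 = 2.920
n/ν for J = 7.100/3 = 2.367
n/ν for Q = 3.280/2 = 1.640
Smallest n/ν is Q → limiting reagent.
theoretical n(D) = (4/2) × 3.280 = 6.560 mol → 1525 g
% yield = 993 / 1525 × 100 = 65.11 %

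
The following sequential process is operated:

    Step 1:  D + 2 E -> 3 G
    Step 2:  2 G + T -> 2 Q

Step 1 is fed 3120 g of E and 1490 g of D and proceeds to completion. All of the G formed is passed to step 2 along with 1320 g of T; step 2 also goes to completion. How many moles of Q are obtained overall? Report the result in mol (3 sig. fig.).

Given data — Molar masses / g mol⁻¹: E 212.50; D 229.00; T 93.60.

Step 1:
n(E) = 3120 / 212.50 = 14.68 mol
n(D) = 1490 / 229.00 = 6.507 mol
n/ν → E: 7.340, D: 6.507; D is limiting.
n(G) produced = (3/1) × 6.507 = 19.52 mol
Step 2:
n(G) available = 19.52 mol
n(T) = 1320 / 93.60 = 14.10 mol
n/ν → G: 9.760, T: 14.10; G is limiting.
n(Q) = (2/2) × 19.52 = 19.52 mol

19.5 mol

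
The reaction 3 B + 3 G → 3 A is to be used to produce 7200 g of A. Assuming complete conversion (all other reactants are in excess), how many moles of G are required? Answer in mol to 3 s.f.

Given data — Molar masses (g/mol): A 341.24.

n(A) = 7200 / 341.24 = 21.10 mol
n(G) = (3/3) × 21.10 = 21.10 mol

21.1 mol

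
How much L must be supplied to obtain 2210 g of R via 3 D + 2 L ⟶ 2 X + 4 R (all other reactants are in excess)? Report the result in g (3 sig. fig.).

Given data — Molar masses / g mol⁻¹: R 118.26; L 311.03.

2910 g

n(R) = 2210 / 118.26 = 18.69 mol
n(L) = (2/4) × 18.69 = 9.345 mol
mass = 9.345 × 311.03 = 2907 g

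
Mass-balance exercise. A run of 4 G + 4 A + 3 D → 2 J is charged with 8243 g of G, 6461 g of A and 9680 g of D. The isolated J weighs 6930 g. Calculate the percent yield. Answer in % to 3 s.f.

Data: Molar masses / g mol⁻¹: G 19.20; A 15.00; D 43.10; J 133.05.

34.8 %

n(G) = 8243 / 19.20 = 429.3 mol
n(A) = 6461 / 15.00 = 430.7 mol
n(D) = 9680 / 43.10 = 224.6 mol
n/ν for G = 429.3/4 = 107.3
n/ν for A = 430.7/4 = 107.7
n/ν for D = 224.6/3 = 74.87
Smallest n/ν is D → limiting reagent.
theoretical n(J) = (2/3) × 224.6 = 149.7 mol → 19920 g
% yield = 6930 / 19920 × 100 = 34.79 %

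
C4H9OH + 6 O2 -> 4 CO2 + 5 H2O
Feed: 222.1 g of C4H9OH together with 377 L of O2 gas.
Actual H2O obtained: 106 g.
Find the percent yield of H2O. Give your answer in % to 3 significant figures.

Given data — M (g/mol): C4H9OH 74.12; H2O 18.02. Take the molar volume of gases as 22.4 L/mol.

41.9 %

n(C4H9OH) = 222.1 / 74.12 = 2.996 mol
n(O2) = 377.0 / 22.4 = 16.83 mol
n/ν → C4H9OH: 2.996, O2: 2.805; O2 is limiting.
theoretical n(H2O) = (5/6) × 16.83 = 14.03 mol → 252.8 g
% yield = 106 / 252.8 × 100 = 41.93 %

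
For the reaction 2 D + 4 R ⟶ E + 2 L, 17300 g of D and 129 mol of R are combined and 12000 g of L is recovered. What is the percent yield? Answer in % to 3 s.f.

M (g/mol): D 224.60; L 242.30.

76.8 %

n(D) = 17300 / 224.60 = 77.03 mol
n(R) = 129.0 mol
n/ν for D = 77.03/2 = 38.52
n/ν for R = 129.0/4 = 32.25
Smallest n/ν is R → limiting reagent.
theoretical n(L) = (2/4) × 129.0 = 64.50 mol → 15630 g
% yield = 12000 / 15630 × 100 = 76.78 %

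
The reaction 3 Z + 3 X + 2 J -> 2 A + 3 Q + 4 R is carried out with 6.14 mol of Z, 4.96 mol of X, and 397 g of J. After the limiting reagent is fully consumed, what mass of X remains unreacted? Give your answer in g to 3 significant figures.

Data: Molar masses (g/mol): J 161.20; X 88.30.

n(Z) = 6.140 mol
n(X) = 4.960 mol
n(J) = 397.0 / 161.20 = 2.463 mol
n/ν → Z: 2.047, X: 1.653, J: 1.232; J is limiting.
X consumed = (3/2) × 2.463 = 3.695 mol
X remaining = 4.960 − 3.695 = 1.265 mol
mass = 1.265 × 88.30 = 111.7 g

112 g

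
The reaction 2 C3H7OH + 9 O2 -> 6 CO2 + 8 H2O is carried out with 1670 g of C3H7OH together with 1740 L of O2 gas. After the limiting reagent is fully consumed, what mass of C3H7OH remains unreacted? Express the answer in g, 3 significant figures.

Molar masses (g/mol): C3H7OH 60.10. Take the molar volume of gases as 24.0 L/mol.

702 g

n(C3H7OH) = 1670 / 60.10 = 27.79 mol
n(O2) = 1740 / 24.0 = 72.50 mol
n/ν for C3H7OH = 27.79/2 = 13.90
n/ν for O2 = 72.50/9 = 8.056
Smallest n/ν is O2 → limiting reagent.
C3H7OH consumed = (2/9) × 72.50 = 16.11 mol
C3H7OH remaining = 27.79 − 16.11 = 11.68 mol
mass = 11.68 × 60.10 = 702.0 g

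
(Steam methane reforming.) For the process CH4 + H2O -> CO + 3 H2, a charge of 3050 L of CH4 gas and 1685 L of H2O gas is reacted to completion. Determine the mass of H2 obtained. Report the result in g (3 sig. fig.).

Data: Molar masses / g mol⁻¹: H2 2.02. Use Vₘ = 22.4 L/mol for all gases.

n(CH4) = 3050 / 22.4 = 136.2 mol
n(H2O) = 1685 / 22.4 = 75.22 mol
n/ν for CH4 = 136.2/1 = 136.2
n/ν for H2O = 75.22/1 = 75.22
Smallest n/ν is H2O → limiting reagent.
n(H2) = (3/1) × 75.22 = 225.7 mol
mass = 225.7 × 2.02 = 455.9 g

456 g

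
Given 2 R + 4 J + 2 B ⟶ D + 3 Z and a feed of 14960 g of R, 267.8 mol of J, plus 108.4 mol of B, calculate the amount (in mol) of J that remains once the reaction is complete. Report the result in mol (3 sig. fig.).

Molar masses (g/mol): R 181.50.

103 mol

n(R) = 14960 / 181.50 = 82.42 mol
n(J) = 267.8 mol
n(B) = 108.4 mol
n/ν → R: 41.21, J: 66.95, B: 54.20; R is limiting.
J consumed = (4/2) × 82.42 = 164.8 mol
J remaining = 267.8 − 164.8 = 103.0 mol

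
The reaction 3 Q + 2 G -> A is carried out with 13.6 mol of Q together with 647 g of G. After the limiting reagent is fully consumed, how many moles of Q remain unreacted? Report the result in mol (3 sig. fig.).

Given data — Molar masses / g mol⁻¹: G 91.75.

n(Q) = 13.60 mol
n(G) = 647.0 / 91.75 = 7.052 mol
n/ν for Q = 13.60/3 = 4.533
n/ν for G = 7.052/2 = 3.526
Smallest n/ν is G → limiting reagent.
Q consumed = (3/2) × 7.052 = 10.58 mol
Q remaining = 13.60 − 10.58 = 3.020 mol

3.02 mol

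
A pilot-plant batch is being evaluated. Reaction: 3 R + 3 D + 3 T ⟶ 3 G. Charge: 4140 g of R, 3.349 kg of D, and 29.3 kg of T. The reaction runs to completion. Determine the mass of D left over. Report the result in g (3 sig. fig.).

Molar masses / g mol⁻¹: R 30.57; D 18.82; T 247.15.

1120 g

n(R) = 4140 / 30.57 = 135.4 mol
n(D) = 3.349×1000 / 18.82 = 177.9 mol
n(T) = 29.30×1000 / 247.15 = 118.6 mol
n/ν → R: 45.13, D: 59.30, T: 39.53; T is limiting.
D consumed = (3/3) × 118.6 = 118.6 mol
D remaining = 177.9 − 118.6 = 59.30 mol
mass = 59.30 × 18.82 = 1116 g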